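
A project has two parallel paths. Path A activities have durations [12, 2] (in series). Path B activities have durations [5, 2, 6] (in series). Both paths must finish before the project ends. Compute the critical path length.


Path A total = 12 + 2 = 14
Path B total = 5 + 2 + 6 = 13
Critical path = longest path = max(14, 13) = 14

14


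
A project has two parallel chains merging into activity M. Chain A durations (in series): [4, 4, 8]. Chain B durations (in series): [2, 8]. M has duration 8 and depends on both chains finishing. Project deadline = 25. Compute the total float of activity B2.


Forward pass: ES(B2) = sum of predecessors on chain B = 2
EF = ES + duration = 2 + 8 = 10
Backward pass: LF(M) = deadline = 25; LS(M) = 25 - 8 = 17
LF(B2) = LS(M) - sum(successors on chain B) = 17 - 0 = 17
LS = LF - duration = 17 - 8 = 9
Total float = LS - ES = 9 - 2 = 7

7


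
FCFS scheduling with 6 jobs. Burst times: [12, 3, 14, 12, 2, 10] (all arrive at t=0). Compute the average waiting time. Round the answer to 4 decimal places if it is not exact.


FCFS order (as given): [12, 3, 14, 12, 2, 10]
Waiting times:
  Job 1: wait = 0
  Job 2: wait = 12
  Job 3: wait = 15
  Job 4: wait = 29
  Job 5: wait = 41
  Job 6: wait = 43
Sum of waiting times = 140
Average waiting time = 140/6 = 23.3333

23.3333


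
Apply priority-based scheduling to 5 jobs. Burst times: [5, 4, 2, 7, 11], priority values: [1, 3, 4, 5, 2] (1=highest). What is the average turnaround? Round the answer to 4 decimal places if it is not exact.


Sort by priority (ascending = highest first):
Order: [(1, 5), (2, 11), (3, 4), (4, 2), (5, 7)]
Completion times:
  Priority 1, burst=5, C=5
  Priority 2, burst=11, C=16
  Priority 3, burst=4, C=20
  Priority 4, burst=2, C=22
  Priority 5, burst=7, C=29
Average turnaround = 92/5 = 18.4

18.4


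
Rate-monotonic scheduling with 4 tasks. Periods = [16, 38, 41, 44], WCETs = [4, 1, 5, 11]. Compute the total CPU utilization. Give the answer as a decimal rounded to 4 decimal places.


Compute individual utilizations (exact fractions):
  Task 1: C/T = 4/16 = 1/4 (approx. 0.25)
  Task 2: C/T = 1/38 (approx. 0.0263)
  Task 3: C/T = 5/41 (approx. 0.122)
  Task 4: C/T = 11/44 = 1/4 (approx. 0.25)
Total utilization U = 1/4 + 1/38 + 5/41 + 1/4 = 505/779
Rounded to 4 decimal places: U = 0.6483
RM (Liu & Layland) bound for 4 tasks = 0.756828; compare with U = 505/779 (approx. 0.648267)
U <= bound, so schedulable by RM sufficient condition.

0.6483


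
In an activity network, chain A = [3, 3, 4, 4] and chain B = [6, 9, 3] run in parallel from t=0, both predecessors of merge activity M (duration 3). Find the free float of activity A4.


ES(A4) = sum of predecessors on chain A = 10
EF(A4) = ES + duration = 10 + 4 = 14
Successor of A4 is M. ES(M) = max(sum(A), sum(B)) = max(14, 18) = 18
Free float = ES(successor) - EF(current) = 18 - 14 = 4

4


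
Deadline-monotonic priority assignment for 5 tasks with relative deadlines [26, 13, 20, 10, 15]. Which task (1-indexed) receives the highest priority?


Sort tasks by relative deadline (ascending):
  Task 4: deadline = 10
  Task 2: deadline = 13
  Task 5: deadline = 15
  Task 3: deadline = 20
  Task 1: deadline = 26
Priority order (highest first): [4, 2, 5, 3, 1]
Highest priority task = 4

4


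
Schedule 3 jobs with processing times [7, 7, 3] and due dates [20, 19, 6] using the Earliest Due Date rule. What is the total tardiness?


Sort by due date (EDD order): [(3, 6), (7, 19), (7, 20)]
Compute completion times and tardiness:
  Job 1: p=3, d=6, C=3, tardiness=max(0,3-6)=0
  Job 2: p=7, d=19, C=10, tardiness=max(0,10-19)=0
  Job 3: p=7, d=20, C=17, tardiness=max(0,17-20)=0
Total tardiness = 0

0


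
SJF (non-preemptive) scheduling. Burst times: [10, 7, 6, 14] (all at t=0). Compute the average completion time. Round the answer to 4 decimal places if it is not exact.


SJF order (ascending): [6, 7, 10, 14]
Completion times:
  Job 1: burst=6, C=6
  Job 2: burst=7, C=13
  Job 3: burst=10, C=23
  Job 4: burst=14, C=37
Average completion = 79/4 = 19.75

19.75


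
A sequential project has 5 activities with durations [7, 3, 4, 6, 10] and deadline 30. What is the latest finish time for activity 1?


LF(activity 1) = deadline - sum of successor durations
Successors: activities 2 through 5 with durations [3, 4, 6, 10]
Sum of successor durations = 23
LF = 30 - 23 = 7

7


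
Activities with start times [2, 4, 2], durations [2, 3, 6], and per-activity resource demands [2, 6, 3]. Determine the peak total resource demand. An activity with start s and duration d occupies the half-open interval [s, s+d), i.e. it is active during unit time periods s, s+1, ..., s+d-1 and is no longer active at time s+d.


Each activity i is active on [start_i, start_i + duration_i).
Compute total resource usage per time slot:
  t=0: active resources = [], total = 0
  t=1: active resources = [], total = 0
  t=2: active resources = [2, 3], total = 5
  t=3: active resources = [2, 3], total = 5
  t=4: active resources = [6, 3], total = 9
  t=5: active resources = [6, 3], total = 9
  t=6: active resources = [6, 3], total = 9
  t=7: active resources = [3], total = 3
Peak resource demand = 9

9


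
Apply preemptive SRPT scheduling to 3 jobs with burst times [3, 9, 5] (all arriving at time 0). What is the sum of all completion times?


Since all jobs arrive at t=0, SRPT equals SPT ordering.
SPT order: [3, 5, 9]
Completion times:
  Job 1: p=3, C=3
  Job 2: p=5, C=8
  Job 3: p=9, C=17
Total completion time = 3 + 8 + 17 = 28

28


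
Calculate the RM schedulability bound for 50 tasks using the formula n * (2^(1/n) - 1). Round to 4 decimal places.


Compute 2^(1/50) = 1.0139594798
Subtract 1: 1.0139594798 - 1 = 0.0139594798
Multiply by n: 50 * 0.0139594798 = 0.6979739900
Round to 4 dp: 0.6980

0.6980


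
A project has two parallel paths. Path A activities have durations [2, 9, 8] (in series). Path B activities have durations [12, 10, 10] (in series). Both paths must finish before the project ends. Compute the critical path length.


Path A total = 2 + 9 + 8 = 19
Path B total = 12 + 10 + 10 = 32
Critical path = longest path = max(19, 32) = 32

32


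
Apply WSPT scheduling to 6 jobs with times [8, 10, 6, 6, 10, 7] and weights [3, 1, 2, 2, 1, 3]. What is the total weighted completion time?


Compute p/w ratios and sort ascending (WSPT): [(7, 3), (8, 3), (6, 2), (6, 2), (10, 1), (10, 1)]
Compute weighted completion times:
  Job (p=7,w=3): C=7, w*C=3*7=21
  Job (p=8,w=3): C=15, w*C=3*15=45
  Job (p=6,w=2): C=21, w*C=2*21=42
  Job (p=6,w=2): C=27, w*C=2*27=54
  Job (p=10,w=1): C=37, w*C=1*37=37
  Job (p=10,w=1): C=47, w*C=1*47=47
Total weighted completion time = 246

246


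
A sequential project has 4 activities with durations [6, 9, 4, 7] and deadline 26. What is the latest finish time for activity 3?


LF(activity 3) = deadline - sum of successor durations
Successors: activities 4 through 4 with durations [7]
Sum of successor durations = 7
LF = 26 - 7 = 19

19


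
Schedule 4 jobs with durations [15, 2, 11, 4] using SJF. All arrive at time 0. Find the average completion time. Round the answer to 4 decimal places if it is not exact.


SJF order (ascending): [2, 4, 11, 15]
Completion times:
  Job 1: burst=2, C=2
  Job 2: burst=4, C=6
  Job 3: burst=11, C=17
  Job 4: burst=15, C=32
Average completion = 57/4 = 14.25

14.25


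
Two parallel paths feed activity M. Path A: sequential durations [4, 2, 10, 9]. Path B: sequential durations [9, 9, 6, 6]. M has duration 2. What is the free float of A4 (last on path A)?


ES(A4) = sum of predecessors on chain A = 16
EF(A4) = ES + duration = 16 + 9 = 25
Successor of A4 is M. ES(M) = max(sum(A), sum(B)) = max(25, 30) = 30
Free float = ES(successor) - EF(current) = 30 - 25 = 5

5


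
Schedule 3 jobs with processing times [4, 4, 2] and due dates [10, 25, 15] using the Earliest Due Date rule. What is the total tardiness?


Sort by due date (EDD order): [(4, 10), (2, 15), (4, 25)]
Compute completion times and tardiness:
  Job 1: p=4, d=10, C=4, tardiness=max(0,4-10)=0
  Job 2: p=2, d=15, C=6, tardiness=max(0,6-15)=0
  Job 3: p=4, d=25, C=10, tardiness=max(0,10-25)=0
Total tardiness = 0

0


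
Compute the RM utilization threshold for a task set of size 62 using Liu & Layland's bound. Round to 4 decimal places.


Compute 2^(1/62) = 1.0112425207
Subtract 1: 1.0112425207 - 1 = 0.0112425207
Multiply by n: 62 * 0.0112425207 = 0.6970362834
Round to 4 dp: 0.6970

0.6970


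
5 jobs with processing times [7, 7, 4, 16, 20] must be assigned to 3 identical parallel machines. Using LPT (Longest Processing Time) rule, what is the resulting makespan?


Sort jobs in decreasing order (LPT): [20, 16, 7, 7, 4]
Assign each job to the least loaded machine:
  Machine 1: jobs [20], load = 20
  Machine 2: jobs [16], load = 16
  Machine 3: jobs [7, 7, 4], load = 18
Makespan = max load = 20

20


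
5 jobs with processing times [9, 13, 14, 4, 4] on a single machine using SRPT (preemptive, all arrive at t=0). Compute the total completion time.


Since all jobs arrive at t=0, SRPT equals SPT ordering.
SPT order: [4, 4, 9, 13, 14]
Completion times:
  Job 1: p=4, C=4
  Job 2: p=4, C=8
  Job 3: p=9, C=17
  Job 4: p=13, C=30
  Job 5: p=14, C=44
Total completion time = 4 + 8 + 17 + 30 + 44 = 103

103


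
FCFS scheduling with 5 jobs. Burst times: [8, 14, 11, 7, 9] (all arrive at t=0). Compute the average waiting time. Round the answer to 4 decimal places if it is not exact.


FCFS order (as given): [8, 14, 11, 7, 9]
Waiting times:
  Job 1: wait = 0
  Job 2: wait = 8
  Job 3: wait = 22
  Job 4: wait = 33
  Job 5: wait = 40
Sum of waiting times = 103
Average waiting time = 103/5 = 20.6

20.6


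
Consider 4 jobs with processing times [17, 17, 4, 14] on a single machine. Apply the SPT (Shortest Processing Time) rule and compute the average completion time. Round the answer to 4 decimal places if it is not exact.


Sort jobs by processing time (SPT order): [4, 14, 17, 17]
Compute completion times sequentially:
  Job 1: processing = 4, completes at 4
  Job 2: processing = 14, completes at 18
  Job 3: processing = 17, completes at 35
  Job 4: processing = 17, completes at 52
Sum of completion times = 109
Average completion time = 109/4 = 27.25

27.25


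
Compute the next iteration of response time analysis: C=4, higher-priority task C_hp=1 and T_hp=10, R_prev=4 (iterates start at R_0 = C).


R_next = C + ceil(R_prev / T_hp) * C_hp
ceil(4 / 10) = ceil(0.4) = 1
Interference = 1 * 1 = 1
R_next = 4 + 1 = 5

5


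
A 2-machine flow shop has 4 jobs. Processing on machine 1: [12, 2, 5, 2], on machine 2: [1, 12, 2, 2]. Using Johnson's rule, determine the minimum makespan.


Apply Johnson's rule:
  Group 1 (a <= b): [(2, 2, 12), (4, 2, 2)]
  Group 2 (a > b): [(3, 5, 2), (1, 12, 1)]
Optimal job order: [2, 4, 3, 1]
Schedule:
  Job 2: M1 done at 2, M2 done at 14
  Job 4: M1 done at 4, M2 done at 16
  Job 3: M1 done at 9, M2 done at 18
  Job 1: M1 done at 21, M2 done at 22
Makespan = 22

22


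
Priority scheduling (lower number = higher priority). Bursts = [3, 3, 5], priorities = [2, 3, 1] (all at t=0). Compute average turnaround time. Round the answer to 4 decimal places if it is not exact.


Sort by priority (ascending = highest first):
Order: [(1, 5), (2, 3), (3, 3)]
Completion times:
  Priority 1, burst=5, C=5
  Priority 2, burst=3, C=8
  Priority 3, burst=3, C=11
Average turnaround = 24/3 = 8.0

8.0


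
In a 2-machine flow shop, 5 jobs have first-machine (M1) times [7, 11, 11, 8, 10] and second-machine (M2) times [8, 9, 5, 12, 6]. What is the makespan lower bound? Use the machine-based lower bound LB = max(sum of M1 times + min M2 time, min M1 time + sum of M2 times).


LB1 = sum(M1 times) + min(M2 times) = 47 + 5 = 52
LB2 = min(M1 times) + sum(M2 times) = 7 + 40 = 47
Lower bound = max(LB1, LB2) = max(52, 47) = 52

52


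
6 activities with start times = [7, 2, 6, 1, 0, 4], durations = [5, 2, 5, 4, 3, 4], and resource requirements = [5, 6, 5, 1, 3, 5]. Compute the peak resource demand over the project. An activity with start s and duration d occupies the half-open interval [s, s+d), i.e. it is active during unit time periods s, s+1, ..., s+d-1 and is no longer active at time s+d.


Each activity i is active on [start_i, start_i + duration_i).
Compute total resource usage per time slot:
  t=0: active resources = [3], total = 3
  t=1: active resources = [1, 3], total = 4
  t=2: active resources = [6, 1, 3], total = 10
  t=3: active resources = [6, 1], total = 7
  t=4: active resources = [1, 5], total = 6
  t=5: active resources = [5], total = 5
  t=6: active resources = [5, 5], total = 10
  t=7: active resources = [5, 5, 5], total = 15
  t=8: active resources = [5, 5], total = 10
  t=9: active resources = [5, 5], total = 10
  t=10: active resources = [5, 5], total = 10
  t=11: active resources = [5], total = 5
Peak resource demand = 15

15


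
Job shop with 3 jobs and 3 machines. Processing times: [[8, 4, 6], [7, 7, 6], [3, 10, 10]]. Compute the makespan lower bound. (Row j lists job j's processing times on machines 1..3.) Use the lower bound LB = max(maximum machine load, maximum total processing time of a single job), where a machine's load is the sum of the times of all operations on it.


Machine loads:
  Machine 1: 8 + 7 + 3 = 18
  Machine 2: 4 + 7 + 10 = 21
  Machine 3: 6 + 6 + 10 = 22
Max machine load = 22
Job totals:
  Job 1: 18
  Job 2: 20
  Job 3: 23
Max job total = 23
Lower bound = max(22, 23) = 23

23


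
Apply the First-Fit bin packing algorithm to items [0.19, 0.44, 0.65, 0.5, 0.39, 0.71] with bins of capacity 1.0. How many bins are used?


Place items sequentially using First-Fit:
  Item 0.19 -> new Bin 1
  Item 0.44 -> Bin 1 (now 0.63)
  Item 0.65 -> new Bin 2
  Item 0.5 -> new Bin 3
  Item 0.39 -> Bin 3 (now 0.89)
  Item 0.71 -> new Bin 4
Total bins used = 4

4


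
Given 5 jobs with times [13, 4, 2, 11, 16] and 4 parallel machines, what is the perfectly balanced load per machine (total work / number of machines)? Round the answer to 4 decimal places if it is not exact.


Total processing time = 13 + 4 + 2 + 11 + 16 = 46
Number of machines = 4
Ideal balanced load = 46 / 4 = 11.5

11.5


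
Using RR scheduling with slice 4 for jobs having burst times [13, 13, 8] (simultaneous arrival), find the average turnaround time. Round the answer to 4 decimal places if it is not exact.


Time quantum = 4
Execution trace:
  J1 runs 4 units, time = 4
  J2 runs 4 units, time = 8
  J3 runs 4 units, time = 12
  J1 runs 4 units, time = 16
  J2 runs 4 units, time = 20
  J3 runs 4 units, time = 24
  J1 runs 4 units, time = 28
  J2 runs 4 units, time = 32
  J1 runs 1 units, time = 33
  J2 runs 1 units, time = 34
Finish times: [33, 34, 24]
Average turnaround = 91/3 = 30.3333

30.3333


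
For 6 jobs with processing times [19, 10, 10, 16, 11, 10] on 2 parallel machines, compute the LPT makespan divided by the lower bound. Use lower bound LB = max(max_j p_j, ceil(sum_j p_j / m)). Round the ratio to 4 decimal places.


LPT order: [19, 16, 11, 10, 10, 10]
Machine loads after assignment: [39, 37]
LPT makespan = 39
Lower bound = max(max_job, ceil(total/2)) = max(19, 38) = 38
Ratio = 39 / 38 = 1.0263

1.0263


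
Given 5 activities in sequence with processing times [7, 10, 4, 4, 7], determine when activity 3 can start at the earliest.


Activity 3 starts after activities 1 through 2 complete.
Predecessor durations: [7, 10]
ES = 7 + 10 = 17

17


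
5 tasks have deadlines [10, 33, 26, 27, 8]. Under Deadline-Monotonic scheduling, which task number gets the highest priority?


Sort tasks by relative deadline (ascending):
  Task 5: deadline = 8
  Task 1: deadline = 10
  Task 3: deadline = 26
  Task 4: deadline = 27
  Task 2: deadline = 33
Priority order (highest first): [5, 1, 3, 4, 2]
Highest priority task = 5

5


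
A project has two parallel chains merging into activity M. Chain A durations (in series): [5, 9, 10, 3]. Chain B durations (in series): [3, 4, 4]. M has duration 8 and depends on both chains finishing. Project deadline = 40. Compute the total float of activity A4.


Forward pass: ES(A4) = sum of predecessors on chain A = 24
EF = ES + duration = 24 + 3 = 27
Backward pass: LF(M) = deadline = 40; LS(M) = 40 - 8 = 32
LF(A4) = LS(M) - sum(successors on chain A) = 32 - 0 = 32
LS = LF - duration = 32 - 3 = 29
Total float = LS - ES = 29 - 24 = 5

5


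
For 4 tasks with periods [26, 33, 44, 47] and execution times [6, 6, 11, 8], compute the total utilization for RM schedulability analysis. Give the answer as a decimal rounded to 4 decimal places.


Compute individual utilizations (exact fractions):
  Task 1: C/T = 6/26 = 3/13 (approx. 0.2308)
  Task 2: C/T = 6/33 = 2/11 (approx. 0.1818)
  Task 3: C/T = 11/44 = 1/4 (approx. 0.25)
  Task 4: C/T = 8/47 (approx. 0.1702)
Total utilization U = 3/13 + 2/11 + 1/4 + 8/47 = 22389/26884
Rounded to 4 decimal places: U = 0.8328
RM (Liu & Layland) bound for 4 tasks = 0.756828; compare with U = 22389/26884 (approx. 0.832800)
bound < U <= 1, so the RM sufficient condition is not met (inconclusive; an exact test such as response-time analysis is needed).

0.8328


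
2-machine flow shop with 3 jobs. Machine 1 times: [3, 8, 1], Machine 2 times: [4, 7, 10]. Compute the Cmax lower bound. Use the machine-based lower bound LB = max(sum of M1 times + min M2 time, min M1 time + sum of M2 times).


LB1 = sum(M1 times) + min(M2 times) = 12 + 4 = 16
LB2 = min(M1 times) + sum(M2 times) = 1 + 21 = 22
Lower bound = max(LB1, LB2) = max(16, 22) = 22

22


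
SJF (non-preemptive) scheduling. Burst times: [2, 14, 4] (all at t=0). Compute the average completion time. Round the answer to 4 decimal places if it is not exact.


SJF order (ascending): [2, 4, 14]
Completion times:
  Job 1: burst=2, C=2
  Job 2: burst=4, C=6
  Job 3: burst=14, C=20
Average completion = 28/3 = 9.3333

9.3333


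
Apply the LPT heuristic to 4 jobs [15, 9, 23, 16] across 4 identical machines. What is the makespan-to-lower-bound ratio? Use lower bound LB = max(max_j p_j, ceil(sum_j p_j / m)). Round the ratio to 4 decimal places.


LPT order: [23, 16, 15, 9]
Machine loads after assignment: [23, 16, 15, 9]
LPT makespan = 23
Lower bound = max(max_job, ceil(total/4)) = max(23, 16) = 23
Ratio = 23 / 23 = 1.0

1.0


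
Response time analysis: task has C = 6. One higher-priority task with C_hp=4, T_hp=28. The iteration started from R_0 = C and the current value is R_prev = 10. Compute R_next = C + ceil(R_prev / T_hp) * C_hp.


R_next = C + ceil(R_prev / T_hp) * C_hp
ceil(10 / 28) = ceil(0.3571) = 1
Interference = 1 * 4 = 4
R_next = 6 + 4 = 10
R_next = R_prev, so the iteration has converged (response time = 10).

10


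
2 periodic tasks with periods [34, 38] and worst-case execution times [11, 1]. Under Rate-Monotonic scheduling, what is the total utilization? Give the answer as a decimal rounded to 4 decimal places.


Compute individual utilizations (exact fractions):
  Task 1: C/T = 11/34 (approx. 0.3235)
  Task 2: C/T = 1/38 (approx. 0.0263)
Total utilization U = 11/34 + 1/38 = 113/323
Rounded to 4 decimal places: U = 0.3498
RM (Liu & Layland) bound for 2 tasks = 0.828427; compare with U = 113/323 (approx. 0.349845)
U <= bound, so schedulable by RM sufficient condition.

0.3498


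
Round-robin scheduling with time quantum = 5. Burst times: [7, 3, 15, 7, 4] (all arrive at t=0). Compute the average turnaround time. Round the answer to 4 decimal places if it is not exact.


Time quantum = 5
Execution trace:
  J1 runs 5 units, time = 5
  J2 runs 3 units, time = 8
  J3 runs 5 units, time = 13
  J4 runs 5 units, time = 18
  J5 runs 4 units, time = 22
  J1 runs 2 units, time = 24
  J3 runs 5 units, time = 29
  J4 runs 2 units, time = 31
  J3 runs 5 units, time = 36
Finish times: [24, 8, 36, 31, 22]
Average turnaround = 121/5 = 24.2

24.2


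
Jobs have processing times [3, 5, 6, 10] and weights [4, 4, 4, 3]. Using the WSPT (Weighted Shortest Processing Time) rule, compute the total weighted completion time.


Compute p/w ratios and sort ascending (WSPT): [(3, 4), (5, 4), (6, 4), (10, 3)]
Compute weighted completion times:
  Job (p=3,w=4): C=3, w*C=4*3=12
  Job (p=5,w=4): C=8, w*C=4*8=32
  Job (p=6,w=4): C=14, w*C=4*14=56
  Job (p=10,w=3): C=24, w*C=3*24=72
Total weighted completion time = 172

172


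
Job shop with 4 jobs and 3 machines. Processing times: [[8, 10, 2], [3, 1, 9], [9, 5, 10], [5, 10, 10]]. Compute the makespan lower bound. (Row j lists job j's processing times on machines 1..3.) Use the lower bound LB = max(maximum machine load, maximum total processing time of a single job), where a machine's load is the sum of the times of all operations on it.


Machine loads:
  Machine 1: 8 + 3 + 9 + 5 = 25
  Machine 2: 10 + 1 + 5 + 10 = 26
  Machine 3: 2 + 9 + 10 + 10 = 31
Max machine load = 31
Job totals:
  Job 1: 20
  Job 2: 13
  Job 3: 24
  Job 4: 25
Max job total = 25
Lower bound = max(31, 25) = 31

31


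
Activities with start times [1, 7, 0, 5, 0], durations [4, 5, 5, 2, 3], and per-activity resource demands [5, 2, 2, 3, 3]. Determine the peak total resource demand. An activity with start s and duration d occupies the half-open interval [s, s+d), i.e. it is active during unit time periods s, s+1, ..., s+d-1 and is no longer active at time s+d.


Each activity i is active on [start_i, start_i + duration_i).
Compute total resource usage per time slot:
  t=0: active resources = [2, 3], total = 5
  t=1: active resources = [5, 2, 3], total = 10
  t=2: active resources = [5, 2, 3], total = 10
  t=3: active resources = [5, 2], total = 7
  t=4: active resources = [5, 2], total = 7
  t=5: active resources = [3], total = 3
  t=6: active resources = [3], total = 3
  t=7: active resources = [2], total = 2
  t=8: active resources = [2], total = 2
  t=9: active resources = [2], total = 2
  t=10: active resources = [2], total = 2
  t=11: active resources = [2], total = 2
Peak resource demand = 10

10


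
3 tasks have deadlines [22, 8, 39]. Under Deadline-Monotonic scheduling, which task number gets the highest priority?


Sort tasks by relative deadline (ascending):
  Task 2: deadline = 8
  Task 1: deadline = 22
  Task 3: deadline = 39
Priority order (highest first): [2, 1, 3]
Highest priority task = 2

2


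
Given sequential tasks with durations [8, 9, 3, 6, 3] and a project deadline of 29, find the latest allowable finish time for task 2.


LF(activity 2) = deadline - sum of successor durations
Successors: activities 3 through 5 with durations [3, 6, 3]
Sum of successor durations = 12
LF = 29 - 12 = 17

17


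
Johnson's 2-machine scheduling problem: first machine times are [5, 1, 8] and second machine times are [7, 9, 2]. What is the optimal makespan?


Apply Johnson's rule:
  Group 1 (a <= b): [(2, 1, 9), (1, 5, 7)]
  Group 2 (a > b): [(3, 8, 2)]
Optimal job order: [2, 1, 3]
Schedule:
  Job 2: M1 done at 1, M2 done at 10
  Job 1: M1 done at 6, M2 done at 17
  Job 3: M1 done at 14, M2 done at 19
Makespan = 19

19


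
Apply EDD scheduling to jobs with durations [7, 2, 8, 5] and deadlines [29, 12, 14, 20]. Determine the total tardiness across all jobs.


Sort by due date (EDD order): [(2, 12), (8, 14), (5, 20), (7, 29)]
Compute completion times and tardiness:
  Job 1: p=2, d=12, C=2, tardiness=max(0,2-12)=0
  Job 2: p=8, d=14, C=10, tardiness=max(0,10-14)=0
  Job 3: p=5, d=20, C=15, tardiness=max(0,15-20)=0
  Job 4: p=7, d=29, C=22, tardiness=max(0,22-29)=0
Total tardiness = 0

0


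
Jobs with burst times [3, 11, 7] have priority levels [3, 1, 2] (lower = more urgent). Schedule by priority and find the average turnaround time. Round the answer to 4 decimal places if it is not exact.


Sort by priority (ascending = highest first):
Order: [(1, 11), (2, 7), (3, 3)]
Completion times:
  Priority 1, burst=11, C=11
  Priority 2, burst=7, C=18
  Priority 3, burst=3, C=21
Average turnaround = 50/3 = 16.6667

16.6667


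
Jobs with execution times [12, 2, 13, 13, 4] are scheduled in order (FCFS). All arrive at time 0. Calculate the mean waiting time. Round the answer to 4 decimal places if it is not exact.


FCFS order (as given): [12, 2, 13, 13, 4]
Waiting times:
  Job 1: wait = 0
  Job 2: wait = 12
  Job 3: wait = 14
  Job 4: wait = 27
  Job 5: wait = 40
Sum of waiting times = 93
Average waiting time = 93/5 = 18.6

18.6


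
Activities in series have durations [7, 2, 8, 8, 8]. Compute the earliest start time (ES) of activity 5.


Activity 5 starts after activities 1 through 4 complete.
Predecessor durations: [7, 2, 8, 8]
ES = 7 + 2 + 8 + 8 = 25

25


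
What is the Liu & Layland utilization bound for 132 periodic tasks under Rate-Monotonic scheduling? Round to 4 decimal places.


Compute 2^(1/132) = 1.0052649263
Subtract 1: 1.0052649263 - 1 = 0.0052649263
Multiply by n: 132 * 0.0052649263 = 0.6949702716
Round to 4 dp: 0.6950

0.6950


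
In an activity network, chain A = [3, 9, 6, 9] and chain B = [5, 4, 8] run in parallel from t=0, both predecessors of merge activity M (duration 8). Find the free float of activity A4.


ES(A4) = sum of predecessors on chain A = 18
EF(A4) = ES + duration = 18 + 9 = 27
Successor of A4 is M. ES(M) = max(sum(A), sum(B)) = max(27, 17) = 27
Free float = ES(successor) - EF(current) = 27 - 27 = 0

0


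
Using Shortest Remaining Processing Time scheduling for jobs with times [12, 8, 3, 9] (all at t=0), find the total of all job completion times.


Since all jobs arrive at t=0, SRPT equals SPT ordering.
SPT order: [3, 8, 9, 12]
Completion times:
  Job 1: p=3, C=3
  Job 2: p=8, C=11
  Job 3: p=9, C=20
  Job 4: p=12, C=32
Total completion time = 3 + 11 + 20 + 32 = 66

66


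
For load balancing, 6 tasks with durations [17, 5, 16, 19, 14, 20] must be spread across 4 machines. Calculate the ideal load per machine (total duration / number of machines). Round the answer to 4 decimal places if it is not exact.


Total processing time = 17 + 5 + 16 + 19 + 14 + 20 = 91
Number of machines = 4
Ideal balanced load = 91 / 4 = 22.75

22.75


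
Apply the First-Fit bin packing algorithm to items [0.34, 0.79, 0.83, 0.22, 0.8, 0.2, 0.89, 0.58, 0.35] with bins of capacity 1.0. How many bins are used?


Place items sequentially using First-Fit:
  Item 0.34 -> new Bin 1
  Item 0.79 -> new Bin 2
  Item 0.83 -> new Bin 3
  Item 0.22 -> Bin 1 (now 0.56)
  Item 0.8 -> new Bin 4
  Item 0.2 -> Bin 1 (now 0.76)
  Item 0.89 -> new Bin 5
  Item 0.58 -> new Bin 6
  Item 0.35 -> Bin 6 (now 0.93)
Total bins used = 6

6


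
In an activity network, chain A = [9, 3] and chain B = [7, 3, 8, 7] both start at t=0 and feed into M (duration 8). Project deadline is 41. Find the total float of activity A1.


Forward pass: ES(A1) = sum of predecessors on chain A = 0
EF = ES + duration = 0 + 9 = 9
Backward pass: LF(M) = deadline = 41; LS(M) = 41 - 8 = 33
LF(A1) = LS(M) - sum(successors on chain A) = 33 - 3 = 30
LS = LF - duration = 30 - 9 = 21
Total float = LS - ES = 21 - 0 = 21

21


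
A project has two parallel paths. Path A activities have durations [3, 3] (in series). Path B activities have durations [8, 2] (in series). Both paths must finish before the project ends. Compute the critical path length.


Path A total = 3 + 3 = 6
Path B total = 8 + 2 = 10
Critical path = longest path = max(6, 10) = 10

10


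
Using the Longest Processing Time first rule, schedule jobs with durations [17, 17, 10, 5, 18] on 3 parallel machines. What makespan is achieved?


Sort jobs in decreasing order (LPT): [18, 17, 17, 10, 5]
Assign each job to the least loaded machine:
  Machine 1: jobs [18], load = 18
  Machine 2: jobs [17, 10], load = 27
  Machine 3: jobs [17, 5], load = 22
Makespan = max load = 27

27


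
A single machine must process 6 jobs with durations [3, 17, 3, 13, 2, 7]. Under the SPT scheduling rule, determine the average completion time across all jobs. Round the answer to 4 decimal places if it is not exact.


Sort jobs by processing time (SPT order): [2, 3, 3, 7, 13, 17]
Compute completion times sequentially:
  Job 1: processing = 2, completes at 2
  Job 2: processing = 3, completes at 5
  Job 3: processing = 3, completes at 8
  Job 4: processing = 7, completes at 15
  Job 5: processing = 13, completes at 28
  Job 6: processing = 17, completes at 45
Sum of completion times = 103
Average completion time = 103/6 = 17.1667

17.1667


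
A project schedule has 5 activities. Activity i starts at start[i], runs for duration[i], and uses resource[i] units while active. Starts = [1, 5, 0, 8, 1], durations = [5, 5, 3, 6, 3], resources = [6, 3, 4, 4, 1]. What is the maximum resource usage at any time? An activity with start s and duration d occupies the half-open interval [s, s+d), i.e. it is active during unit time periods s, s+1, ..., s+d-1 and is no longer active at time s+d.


Each activity i is active on [start_i, start_i + duration_i).
Compute total resource usage per time slot:
  t=0: active resources = [4], total = 4
  t=1: active resources = [6, 4, 1], total = 11
  t=2: active resources = [6, 4, 1], total = 11
  t=3: active resources = [6, 1], total = 7
  t=4: active resources = [6], total = 6
  t=5: active resources = [6, 3], total = 9
  t=6: active resources = [3], total = 3
  t=7: active resources = [3], total = 3
  t=8: active resources = [3, 4], total = 7
  t=9: active resources = [3, 4], total = 7
  t=10: active resources = [4], total = 4
  t=11: active resources = [4], total = 4
  t=12: active resources = [4], total = 4
  t=13: active resources = [4], total = 4
Peak resource demand = 11

11


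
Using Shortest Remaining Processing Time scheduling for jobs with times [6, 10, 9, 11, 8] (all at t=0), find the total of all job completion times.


Since all jobs arrive at t=0, SRPT equals SPT ordering.
SPT order: [6, 8, 9, 10, 11]
Completion times:
  Job 1: p=6, C=6
  Job 2: p=8, C=14
  Job 3: p=9, C=23
  Job 4: p=10, C=33
  Job 5: p=11, C=44
Total completion time = 6 + 14 + 23 + 33 + 44 = 120

120


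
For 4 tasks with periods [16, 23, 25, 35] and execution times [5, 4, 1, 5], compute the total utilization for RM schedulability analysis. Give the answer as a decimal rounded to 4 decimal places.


Compute individual utilizations (exact fractions):
  Task 1: C/T = 5/16 (approx. 0.3125)
  Task 2: C/T = 4/23 (approx. 0.1739)
  Task 3: C/T = 1/25 (approx. 0.04)
  Task 4: C/T = 5/35 = 1/7 (approx. 0.1429)
Total utilization U = 5/16 + 4/23 + 1/25 + 1/7 = 43101/64400
Rounded to 4 decimal places: U = 0.6693
RM (Liu & Layland) bound for 4 tasks = 0.756828; compare with U = 43101/64400 (approx. 0.669270)
U <= bound, so schedulable by RM sufficient condition.

0.6693


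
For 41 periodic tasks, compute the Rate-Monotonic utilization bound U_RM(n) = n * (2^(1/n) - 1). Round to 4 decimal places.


Compute 2^(1/41) = 1.0170497444
Subtract 1: 1.0170497444 - 1 = 0.0170497444
Multiply by n: 41 * 0.0170497444 = 0.6990395204
Round to 4 dp: 0.6990

0.6990


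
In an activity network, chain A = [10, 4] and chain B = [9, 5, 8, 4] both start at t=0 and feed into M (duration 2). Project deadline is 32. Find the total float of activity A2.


Forward pass: ES(A2) = sum of predecessors on chain A = 10
EF = ES + duration = 10 + 4 = 14
Backward pass: LF(M) = deadline = 32; LS(M) = 32 - 2 = 30
LF(A2) = LS(M) - sum(successors on chain A) = 30 - 0 = 30
LS = LF - duration = 30 - 4 = 26
Total float = LS - ES = 26 - 10 = 16

16


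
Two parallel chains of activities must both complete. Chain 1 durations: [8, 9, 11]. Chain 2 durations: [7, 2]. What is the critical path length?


Path A total = 8 + 9 + 11 = 28
Path B total = 7 + 2 = 9
Critical path = longest path = max(28, 9) = 28

28


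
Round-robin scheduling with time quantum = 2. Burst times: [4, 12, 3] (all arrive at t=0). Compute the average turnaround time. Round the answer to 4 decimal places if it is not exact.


Time quantum = 2
Execution trace:
  J1 runs 2 units, time = 2
  J2 runs 2 units, time = 4
  J3 runs 2 units, time = 6
  J1 runs 2 units, time = 8
  J2 runs 2 units, time = 10
  J3 runs 1 units, time = 11
  J2 runs 2 units, time = 13
  J2 runs 2 units, time = 15
  J2 runs 2 units, time = 17
  J2 runs 2 units, time = 19
Finish times: [8, 19, 11]
Average turnaround = 38/3 = 12.6667

12.6667


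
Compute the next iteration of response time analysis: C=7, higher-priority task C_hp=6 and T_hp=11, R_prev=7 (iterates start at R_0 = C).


R_next = C + ceil(R_prev / T_hp) * C_hp
ceil(7 / 11) = ceil(0.6364) = 1
Interference = 1 * 6 = 6
R_next = 7 + 6 = 13

13


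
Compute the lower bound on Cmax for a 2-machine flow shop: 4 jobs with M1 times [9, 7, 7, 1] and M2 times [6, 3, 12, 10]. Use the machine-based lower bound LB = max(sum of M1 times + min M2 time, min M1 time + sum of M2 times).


LB1 = sum(M1 times) + min(M2 times) = 24 + 3 = 27
LB2 = min(M1 times) + sum(M2 times) = 1 + 31 = 32
Lower bound = max(LB1, LB2) = max(27, 32) = 32

32


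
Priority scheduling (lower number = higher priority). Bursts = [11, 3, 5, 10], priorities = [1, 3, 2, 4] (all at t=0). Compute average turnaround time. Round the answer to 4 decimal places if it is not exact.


Sort by priority (ascending = highest first):
Order: [(1, 11), (2, 5), (3, 3), (4, 10)]
Completion times:
  Priority 1, burst=11, C=11
  Priority 2, burst=5, C=16
  Priority 3, burst=3, C=19
  Priority 4, burst=10, C=29
Average turnaround = 75/4 = 18.75

18.75


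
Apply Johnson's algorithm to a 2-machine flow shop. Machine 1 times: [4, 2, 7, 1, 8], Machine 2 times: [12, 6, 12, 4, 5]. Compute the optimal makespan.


Apply Johnson's rule:
  Group 1 (a <= b): [(4, 1, 4), (2, 2, 6), (1, 4, 12), (3, 7, 12)]
  Group 2 (a > b): [(5, 8, 5)]
Optimal job order: [4, 2, 1, 3, 5]
Schedule:
  Job 4: M1 done at 1, M2 done at 5
  Job 2: M1 done at 3, M2 done at 11
  Job 1: M1 done at 7, M2 done at 23
  Job 3: M1 done at 14, M2 done at 35
  Job 5: M1 done at 22, M2 done at 40
Makespan = 40

40


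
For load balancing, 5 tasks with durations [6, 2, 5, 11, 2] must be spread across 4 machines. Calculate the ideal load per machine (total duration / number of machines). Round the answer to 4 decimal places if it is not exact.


Total processing time = 6 + 2 + 5 + 11 + 2 = 26
Number of machines = 4
Ideal balanced load = 26 / 4 = 6.5

6.5


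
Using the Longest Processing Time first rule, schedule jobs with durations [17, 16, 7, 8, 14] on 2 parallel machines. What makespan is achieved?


Sort jobs in decreasing order (LPT): [17, 16, 14, 8, 7]
Assign each job to the least loaded machine:
  Machine 1: jobs [17, 8, 7], load = 32
  Machine 2: jobs [16, 14], load = 30
Makespan = max load = 32

32


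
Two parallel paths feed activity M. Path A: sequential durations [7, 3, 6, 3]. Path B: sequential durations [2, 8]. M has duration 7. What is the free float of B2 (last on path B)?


ES(B2) = sum of predecessors on chain B = 2
EF(B2) = ES + duration = 2 + 8 = 10
Successor of B2 is M. ES(M) = max(sum(A), sum(B)) = max(19, 10) = 19
Free float = ES(successor) - EF(current) = 19 - 10 = 9

9


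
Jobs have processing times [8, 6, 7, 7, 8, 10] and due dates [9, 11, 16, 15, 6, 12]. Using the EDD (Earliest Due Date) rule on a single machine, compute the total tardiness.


Sort by due date (EDD order): [(8, 6), (8, 9), (6, 11), (10, 12), (7, 15), (7, 16)]
Compute completion times and tardiness:
  Job 1: p=8, d=6, C=8, tardiness=max(0,8-6)=2
  Job 2: p=8, d=9, C=16, tardiness=max(0,16-9)=7
  Job 3: p=6, d=11, C=22, tardiness=max(0,22-11)=11
  Job 4: p=10, d=12, C=32, tardiness=max(0,32-12)=20
  Job 5: p=7, d=15, C=39, tardiness=max(0,39-15)=24
  Job 6: p=7, d=16, C=46, tardiness=max(0,46-16)=30
Total tardiness = 94

94


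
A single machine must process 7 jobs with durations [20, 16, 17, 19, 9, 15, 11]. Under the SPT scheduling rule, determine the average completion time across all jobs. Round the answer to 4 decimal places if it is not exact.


Sort jobs by processing time (SPT order): [9, 11, 15, 16, 17, 19, 20]
Compute completion times sequentially:
  Job 1: processing = 9, completes at 9
  Job 2: processing = 11, completes at 20
  Job 3: processing = 15, completes at 35
  Job 4: processing = 16, completes at 51
  Job 5: processing = 17, completes at 68
  Job 6: processing = 19, completes at 87
  Job 7: processing = 20, completes at 107
Sum of completion times = 377
Average completion time = 377/7 = 53.8571

53.8571


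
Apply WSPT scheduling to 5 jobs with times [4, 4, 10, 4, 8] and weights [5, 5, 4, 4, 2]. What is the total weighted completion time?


Compute p/w ratios and sort ascending (WSPT): [(4, 5), (4, 5), (4, 4), (10, 4), (8, 2)]
Compute weighted completion times:
  Job (p=4,w=5): C=4, w*C=5*4=20
  Job (p=4,w=5): C=8, w*C=5*8=40
  Job (p=4,w=4): C=12, w*C=4*12=48
  Job (p=10,w=4): C=22, w*C=4*22=88
  Job (p=8,w=2): C=30, w*C=2*30=60
Total weighted completion time = 256

256


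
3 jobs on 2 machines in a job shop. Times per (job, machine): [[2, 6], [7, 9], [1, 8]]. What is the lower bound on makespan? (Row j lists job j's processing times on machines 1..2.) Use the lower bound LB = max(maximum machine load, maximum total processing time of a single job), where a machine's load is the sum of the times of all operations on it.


Machine loads:
  Machine 1: 2 + 7 + 1 = 10
  Machine 2: 6 + 9 + 8 = 23
Max machine load = 23
Job totals:
  Job 1: 8
  Job 2: 16
  Job 3: 9
Max job total = 16
Lower bound = max(23, 16) = 23

23


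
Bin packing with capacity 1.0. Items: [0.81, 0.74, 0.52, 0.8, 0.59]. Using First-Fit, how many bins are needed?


Place items sequentially using First-Fit:
  Item 0.81 -> new Bin 1
  Item 0.74 -> new Bin 2
  Item 0.52 -> new Bin 3
  Item 0.8 -> new Bin 4
  Item 0.59 -> new Bin 5
Total bins used = 5

5


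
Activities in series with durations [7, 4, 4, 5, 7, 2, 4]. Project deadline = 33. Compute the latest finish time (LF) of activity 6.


LF(activity 6) = deadline - sum of successor durations
Successors: activities 7 through 7 with durations [4]
Sum of successor durations = 4
LF = 33 - 4 = 29

29


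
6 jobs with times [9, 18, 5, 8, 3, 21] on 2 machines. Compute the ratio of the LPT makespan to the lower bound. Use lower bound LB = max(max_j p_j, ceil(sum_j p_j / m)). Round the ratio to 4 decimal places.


LPT order: [21, 18, 9, 8, 5, 3]
Machine loads after assignment: [32, 32]
LPT makespan = 32
Lower bound = max(max_job, ceil(total/2)) = max(21, 32) = 32
Ratio = 32 / 32 = 1.0

1.0


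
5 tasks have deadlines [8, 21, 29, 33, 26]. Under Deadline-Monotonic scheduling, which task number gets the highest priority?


Sort tasks by relative deadline (ascending):
  Task 1: deadline = 8
  Task 2: deadline = 21
  Task 5: deadline = 26
  Task 3: deadline = 29
  Task 4: deadline = 33
Priority order (highest first): [1, 2, 5, 3, 4]
Highest priority task = 1

1


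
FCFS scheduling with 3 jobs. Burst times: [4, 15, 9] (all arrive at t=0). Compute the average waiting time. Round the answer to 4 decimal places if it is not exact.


FCFS order (as given): [4, 15, 9]
Waiting times:
  Job 1: wait = 0
  Job 2: wait = 4
  Job 3: wait = 19
Sum of waiting times = 23
Average waiting time = 23/3 = 7.6667

7.6667


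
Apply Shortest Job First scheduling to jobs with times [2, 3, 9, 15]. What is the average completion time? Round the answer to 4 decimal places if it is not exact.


SJF order (ascending): [2, 3, 9, 15]
Completion times:
  Job 1: burst=2, C=2
  Job 2: burst=3, C=5
  Job 3: burst=9, C=14
  Job 4: burst=15, C=29
Average completion = 50/4 = 12.5

12.5


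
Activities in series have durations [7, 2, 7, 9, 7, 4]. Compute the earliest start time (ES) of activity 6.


Activity 6 starts after activities 1 through 5 complete.
Predecessor durations: [7, 2, 7, 9, 7]
ES = 7 + 2 + 7 + 9 + 7 = 32

32


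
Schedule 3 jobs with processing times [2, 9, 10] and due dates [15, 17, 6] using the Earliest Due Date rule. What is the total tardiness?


Sort by due date (EDD order): [(10, 6), (2, 15), (9, 17)]
Compute completion times and tardiness:
  Job 1: p=10, d=6, C=10, tardiness=max(0,10-6)=4
  Job 2: p=2, d=15, C=12, tardiness=max(0,12-15)=0
  Job 3: p=9, d=17, C=21, tardiness=max(0,21-17)=4
Total tardiness = 8

8
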